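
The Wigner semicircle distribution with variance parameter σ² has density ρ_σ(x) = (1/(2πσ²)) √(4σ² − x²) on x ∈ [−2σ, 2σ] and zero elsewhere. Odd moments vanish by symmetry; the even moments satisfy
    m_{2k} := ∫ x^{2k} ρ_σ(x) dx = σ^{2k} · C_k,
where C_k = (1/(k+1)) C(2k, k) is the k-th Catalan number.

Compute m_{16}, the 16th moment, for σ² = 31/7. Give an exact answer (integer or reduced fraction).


By the scaled semicircle moment identity, m_{2k} = σ^{2k} · C_k with k = 8.
C_8 = (1/(k+1)) · C(2k, k) = (1/9) · C(16, 8) = (1/9) · 12870 = 1430.
σ^{2k} = (σ²)^k = (31/7)^8 = 852891037441/5764801.

Therefore m_{16} = σ^{16} · C_8 = (852891037441/5764801) · 1430 = 1219634183540630/5764801.


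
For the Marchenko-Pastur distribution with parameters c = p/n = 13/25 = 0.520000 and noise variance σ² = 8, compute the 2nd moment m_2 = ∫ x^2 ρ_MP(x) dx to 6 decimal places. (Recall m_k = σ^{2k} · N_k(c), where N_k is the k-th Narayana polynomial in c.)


E[X²] = σ⁴ (1 + c) (second MP moment). With σ² = 8 (so σ⁴ = 64) and c = 13/25 = 0.520000: E[X²] = 64 · (1 + 0.520000) = 64 · 1.520000.

So E[X^2] = 97.280000.


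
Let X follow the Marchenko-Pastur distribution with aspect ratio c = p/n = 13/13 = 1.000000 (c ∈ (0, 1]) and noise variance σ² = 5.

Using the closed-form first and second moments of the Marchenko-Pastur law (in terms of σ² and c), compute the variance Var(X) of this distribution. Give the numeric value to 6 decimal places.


Recall the MP moments m_1 = E[X] = σ² and m_2 = E[X²] = σ⁴ (1 + c).
m_1 = E[X] = σ² = 5, so m_1² = 25.
m_2 = E[X²] = σ⁴ (1 + c) = 25 · (1 + 1.000000) = 25 · 2.000000 = 50.000000.
(Note m_2 − m_1² simplifies to c · σ⁴ = 1.000000 · 25.)

Var(X) = m_2 − m_1² = 50.000000 − 25 = 25.000000.


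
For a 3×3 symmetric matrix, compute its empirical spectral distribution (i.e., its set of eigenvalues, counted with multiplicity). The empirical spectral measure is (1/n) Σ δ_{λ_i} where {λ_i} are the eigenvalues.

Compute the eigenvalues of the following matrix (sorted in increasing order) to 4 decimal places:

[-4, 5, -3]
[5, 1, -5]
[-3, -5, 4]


Since M is real symmetric, all three eigenvalues are real; they are the roots of det(λI − M) = λ³ − (tr M) λ² + s λ − det M, where s is the sum of the principal 2×2 minors.
tr M = -4 + 1 + 4 = 1.
s = ((-4)·1 − 5²) + ((-4)·4 − (-3)²) + (1·4 − (-5)²) = -29 + (-25) + (-21) = -75.
det M (expand along row 1) = (-4)·(-21) − 5·5 + (-3)·(-22) = 125.
Characteristic polynomial: λ³ − λ² − 75λ − 125 = 0.
Substitute λ = y + (tr M)/3 = y + 0.333333 to remove the quadratic term: y³ + p·y + q = 0 with p = s − (tr M)²/3 = -75.333333 and q = −2(tr M)³/27 + (tr M)·s/3 − det M = -150.074074.
Three real roots ⇒ use the trigonometric (Viète) form: r = 2√(−p/3) = 10.022198, φ = arccos(3q/(p·r)) = arccos(0.596316) = 0.931892 rad.
y_k = r·cos(φ/3 − 2πk/3) for k = 0, 1, 2 gives y = 9.542545, -2.118311, -7.424234.
λ_k = y_k + 0.333333 gives λ = 9.8759, -1.7850, -7.0909 (check: the sum is 1.0000 = tr M).

Eigenvalues sorted in increasing order: [-7.0909, -1.7850, 9.8759].


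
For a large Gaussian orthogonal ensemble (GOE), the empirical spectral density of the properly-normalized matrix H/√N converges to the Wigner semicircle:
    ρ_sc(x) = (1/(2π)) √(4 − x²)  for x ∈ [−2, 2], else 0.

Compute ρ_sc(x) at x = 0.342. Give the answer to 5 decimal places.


ρ_sc(x) = (1/(2π)) √(4 − x²). With x = 0.342:
  4 − x² = 4 − (0.342)² = 4 − 0.116964 = 3.883036.
  √(4 − x²) = 1.970542.
  1/(2π) = 0.159155.
  ρ_sc(0.342) = 0.159155 · 1.970542 = 0.313622.

Rounded to 5 decimal places: ρ_sc(0.342) ≈ 0.31362.


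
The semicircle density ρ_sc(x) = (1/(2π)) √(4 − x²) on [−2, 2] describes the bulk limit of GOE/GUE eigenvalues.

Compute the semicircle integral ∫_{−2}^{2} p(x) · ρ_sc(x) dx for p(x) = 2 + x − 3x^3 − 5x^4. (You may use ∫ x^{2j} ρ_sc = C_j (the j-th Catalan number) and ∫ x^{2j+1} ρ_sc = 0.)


Write p(x) = Σ a_i x^i, split into monomials and integrate each against ρ_sc separately.
Using ∫ x^{2j} ρ_sc = C_j = (1/(j+1)) C(2j, j) (Catalan numbers) and ∫ x^{2j+1} ρ_sc = 0 (odd monomials vanish by symmetry):
  i = 0 (even): a_0 · C_{0} = 2 · 1 = 2
  i = 1 (odd): ∫ x^1 ρ_sc = 0 (vanishes)
  i = 3 (odd): ∫ x^3 ρ_sc = 0 (vanishes)
  i = 4 (even): a_4 · C_{2} = -5 · 2 = -10

Summing the contributions: ∫_{−2}^{2} p(x) ρ_sc(x) dx = 2 + (-10) = -8.


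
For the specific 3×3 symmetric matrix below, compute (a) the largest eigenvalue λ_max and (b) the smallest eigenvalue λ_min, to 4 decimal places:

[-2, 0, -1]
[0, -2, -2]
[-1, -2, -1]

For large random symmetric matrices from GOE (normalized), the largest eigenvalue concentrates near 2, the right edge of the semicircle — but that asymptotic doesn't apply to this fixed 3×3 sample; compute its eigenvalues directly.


Since M is real symmetric, all three eigenvalues are real; they are the roots of det(λI − M) = λ³ − (tr M) λ² + s λ − det M, where s is the sum of the principal 2×2 minors.
tr M = -2 + (-2) + (-1) = -5.
s = ((-2)·(-2) − 0²) + ((-2)·(-1) − (-1)²) + ((-2)·(-1) − (-2)²) = 4 + 1 + (-2) = 3.
det M (expand along row 1) = (-2)·(-2) − 0·(-2) + (-1)·(-2) = 6.
Characteristic polynomial: λ³ + 5λ² + 3λ − 6 = 0.
Substitute λ = y + (tr M)/3 = y − 1.666667 to remove the quadratic term: y³ + p·y + q = 0 with p = s − (tr M)²/3 = -5.333333 and q = −2(tr M)³/27 + (tr M)·s/3 − det M = -1.740741.
Three real roots ⇒ use the trigonometric (Viète) form: r = 2√(−p/3) = 2.666667, φ = arccos(3q/(p·r)) = arccos(0.367187) = 1.194813 rad.
y_k = r·cos(φ/3 − 2πk/3) for k = 0, 1, 2 gives y = 2.457955, -0.333333, -2.124621.
λ_k = y_k − 1.666667 gives λ = 0.7913, -2.0000, -3.7913 (check: the sum is -5.0000 = tr M).

Hence λ_max = 0.7913 and λ_min = -3.7913.


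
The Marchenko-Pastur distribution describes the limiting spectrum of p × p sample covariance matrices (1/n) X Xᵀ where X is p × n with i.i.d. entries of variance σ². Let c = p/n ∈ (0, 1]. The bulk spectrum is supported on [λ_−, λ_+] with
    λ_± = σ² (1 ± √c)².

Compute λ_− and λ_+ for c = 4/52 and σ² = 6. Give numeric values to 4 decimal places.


c = 4/52 = 0.076923; √c = 0.277350.
λ_− = σ² (1 − √c)² = 6 · (1 − 0.277350)² = 6 · (0.722650)² = 3.133337.
λ_+ = σ² (1 + √c)² = 6 · (1 + 0.277350)² = 6 · (1.277350)² = 9.789740.

Rounded to 4 decimal places: λ_− ≈ 3.1333, λ_+ ≈ 9.7897.


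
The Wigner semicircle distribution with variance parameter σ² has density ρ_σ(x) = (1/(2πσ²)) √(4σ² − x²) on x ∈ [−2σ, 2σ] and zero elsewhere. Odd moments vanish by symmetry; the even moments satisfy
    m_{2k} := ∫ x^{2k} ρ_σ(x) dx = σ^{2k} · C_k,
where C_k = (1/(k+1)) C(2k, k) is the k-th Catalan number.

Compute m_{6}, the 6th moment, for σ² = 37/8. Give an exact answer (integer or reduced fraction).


By the scaled semicircle moment identity, m_{2k} = σ^{2k} · C_k with k = 3.
C_3 = (1/(k+1)) · C(2k, k) = (1/4) · C(6, 3) = (1/4) · 20 = 5.
σ^{2k} = (σ²)^k = (37/8)^3 = 50653/512.

Therefore m_{6} = σ^{6} · C_3 = (50653/512) · 5 = 253265/512.


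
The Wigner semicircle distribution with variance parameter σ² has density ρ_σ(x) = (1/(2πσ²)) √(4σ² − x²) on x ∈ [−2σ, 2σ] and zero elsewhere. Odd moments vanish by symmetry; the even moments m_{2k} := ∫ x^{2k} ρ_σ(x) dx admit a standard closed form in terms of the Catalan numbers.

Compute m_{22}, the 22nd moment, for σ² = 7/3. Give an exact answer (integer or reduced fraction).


By the scaled semicircle moment identity, m_{2k} = σ^{2k} · C_k with k = 11.
C_11 = (1/(k+1)) · C(2k, k) = (1/12) · C(22, 11) = (1/12) · 705432 = 58786.
σ^{2k} = (σ²)^k = (7/3)^11 = 1977326743/177147.

Therefore m_{22} = σ^{22} · C_11 = (1977326743/177147) · 58786 = 116239129913998/177147.


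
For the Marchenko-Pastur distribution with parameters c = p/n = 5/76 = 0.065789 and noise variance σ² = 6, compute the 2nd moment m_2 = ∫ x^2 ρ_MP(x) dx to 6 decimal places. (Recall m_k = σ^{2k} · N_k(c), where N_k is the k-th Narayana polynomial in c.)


E[X²] = σ⁴ (1 + c) (second MP moment). With σ² = 6 (so σ⁴ = 36) and c = 5/76 = 0.065789: E[X²] = 36 · (1 + 0.065789) = 36 · 1.065789.

So E[X^2] = 38.368421.


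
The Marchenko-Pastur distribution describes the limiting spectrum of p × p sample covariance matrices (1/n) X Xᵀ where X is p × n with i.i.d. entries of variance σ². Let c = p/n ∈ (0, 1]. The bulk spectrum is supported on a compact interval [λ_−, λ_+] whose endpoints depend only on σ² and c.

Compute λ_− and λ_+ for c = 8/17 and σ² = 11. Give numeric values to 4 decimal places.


c = 8/17 = 0.470588; √c = 0.685994.
λ_− = σ² (1 − √c)² = 11 · (1 − 0.685994)² = 11 · (0.314006)² = 1.084595.
λ_+ = σ² (1 + √c)² = 11 · (1 + 0.685994)² = 11 · (1.685994)² = 31.268346.

Rounded to 4 decimal places: λ_− ≈ 1.0846, λ_+ ≈ 31.2683.


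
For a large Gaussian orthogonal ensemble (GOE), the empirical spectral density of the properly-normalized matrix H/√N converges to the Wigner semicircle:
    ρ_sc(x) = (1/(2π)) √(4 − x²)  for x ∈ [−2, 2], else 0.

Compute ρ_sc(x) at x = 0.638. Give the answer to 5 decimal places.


ρ_sc(x) = (1/(2π)) √(4 − x²). With x = 0.638:
  4 − x² = 4 − (0.638)² = 4 − 0.407044 = 3.592956.
  √(4 − x²) = 1.895509.
  1/(2π) = 0.159155.
  ρ_sc(0.638) = 0.159155 · 1.895509 = 0.301680.

Rounded to 5 decimal places: ρ_sc(0.638) ≈ 0.30168.


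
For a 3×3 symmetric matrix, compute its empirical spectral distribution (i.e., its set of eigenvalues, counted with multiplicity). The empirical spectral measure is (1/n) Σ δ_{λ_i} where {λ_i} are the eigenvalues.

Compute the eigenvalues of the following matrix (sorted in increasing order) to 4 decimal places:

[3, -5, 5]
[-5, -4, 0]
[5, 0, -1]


Since M is real symmetric, all three eigenvalues are real; they are the roots of det(λI − M) = λ³ − (tr M) λ² + s λ − det M, where s is the sum of the principal 2×2 minors.
tr M = 3 + (-4) + (-1) = -2.
s = (3·(-4) − (-5)²) + (3·(-1) − 5²) + ((-4)·(-1) − 0²) = -37 + (-28) + 4 = -61.
det M (expand along row 1) = 3·4 − (-5)·5 + 5·20 = 137.
Characteristic polynomial: λ³ + 2λ² − 61λ − 137 = 0.
Substitute λ = y + (tr M)/3 = y − 0.666667 to remove the quadratic term: y³ + p·y + q = 0 with p = s − (tr M)²/3 = -62.333333 and q = −2(tr M)³/27 + (tr M)·s/3 − det M = -95.740741.
Three real roots ⇒ use the trigonometric (Viète) form: r = 2√(−p/3) = 9.116530, φ = arccos(3q/(p·r)) = arccos(0.505438) = 1.040906 rad.
y_k = r·cos(φ/3 − 2πk/3) for k = 0, 1, 2 gives y = 8.573255, -1.601892, -6.971363.
λ_k = y_k − 0.666667 gives λ = 7.9066, -2.2686, -7.6380 (check: the sum is -2.0000 = tr M).

Eigenvalues sorted in increasing order: [-7.6380, -2.2686, 7.9066].


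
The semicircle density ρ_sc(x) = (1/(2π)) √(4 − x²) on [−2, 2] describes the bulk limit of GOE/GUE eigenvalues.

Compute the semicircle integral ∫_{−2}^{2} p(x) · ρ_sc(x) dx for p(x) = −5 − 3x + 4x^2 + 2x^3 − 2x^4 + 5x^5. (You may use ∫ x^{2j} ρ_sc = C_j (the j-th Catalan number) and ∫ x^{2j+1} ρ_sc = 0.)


Write p(x) = Σ a_i x^i, split into monomials and integrate each against ρ_sc separately.
Using ∫ x^{2j} ρ_sc = C_j = (1/(j+1)) C(2j, j) (Catalan numbers) and ∫ x^{2j+1} ρ_sc = 0 (odd monomials vanish by symmetry):
  i = 0 (even): a_0 · C_{0} = -5 · 1 = -5
  i = 1 (odd): ∫ x^1 ρ_sc = 0 (vanishes)
  i = 2 (even): a_2 · C_{1} = 4 · 1 = 4
  i = 3 (odd): ∫ x^3 ρ_sc = 0 (vanishes)
  i = 4 (even): a_4 · C_{2} = -2 · 2 = -4
  i = 5 (odd): ∫ x^5 ρ_sc = 0 (vanishes)

Summing the contributions: ∫_{−2}^{2} p(x) ρ_sc(x) dx = (-5) + 4 + (-4) = -5.


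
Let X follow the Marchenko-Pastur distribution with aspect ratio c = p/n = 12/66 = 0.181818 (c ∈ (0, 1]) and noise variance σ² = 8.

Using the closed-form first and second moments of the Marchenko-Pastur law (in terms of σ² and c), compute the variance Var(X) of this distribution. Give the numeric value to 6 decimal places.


Recall the MP moments m_1 = E[X] = σ² and m_2 = E[X²] = σ⁴ (1 + c).
m_1 = E[X] = σ² = 8, so m_1² = 64.
m_2 = E[X²] = σ⁴ (1 + c) = 64 · (1 + 0.181818) = 64 · 1.181818 = 75.636364.
(Note m_2 − m_1² simplifies to c · σ⁴ = 0.181818 · 64.)

Var(X) = m_2 − m_1² = 75.636364 − 64 = 11.636364.


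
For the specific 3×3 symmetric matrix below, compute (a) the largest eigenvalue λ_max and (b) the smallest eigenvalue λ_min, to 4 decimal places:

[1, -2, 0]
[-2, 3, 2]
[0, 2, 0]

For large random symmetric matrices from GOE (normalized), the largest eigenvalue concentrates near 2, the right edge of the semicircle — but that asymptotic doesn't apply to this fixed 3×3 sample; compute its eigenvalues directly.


Since M is real symmetric, all three eigenvalues are real; they are the roots of det(λI − M) = λ³ − (tr M) λ² + s λ − det M, where s is the sum of the principal 2×2 minors.
tr M = 1 + 3 + 0 = 4.
s = (1·3 − (-2)²) + (1·0 − 0²) + (3·0 − 2²) = -1 + 0 + (-4) = -5.
det M (expand along row 1) = 1·(-4) − (-2)·0 + 0·(-4) = -4.
Characteristic polynomial: λ³ − 4λ² − 5λ + 4 = 0.
Substitute λ = y + (tr M)/3 = y + 1.333333 to remove the quadratic term: y³ + p·y + q = 0 with p = s − (tr M)²/3 = -10.333333 and q = −2(tr M)³/27 + (tr M)·s/3 − det M = -7.407407.
Three real roots ⇒ use the trigonometric (Viète) form: r = 2√(−p/3) = 3.711843, φ = arccos(3q/(p·r)) = arccos(0.579372) = 0.952838 rad.
y_k = r·cos(φ/3 − 2πk/3) for k = 0, 1, 2 gives y = 3.526190, -0.759192, -2.766998.
λ_k = y_k + 1.333333 gives λ = 4.8595, 0.5741, -1.4337 (check: the sum is 4.0000 = tr M).

Hence λ_max = 4.8595 and λ_min = -1.4337.


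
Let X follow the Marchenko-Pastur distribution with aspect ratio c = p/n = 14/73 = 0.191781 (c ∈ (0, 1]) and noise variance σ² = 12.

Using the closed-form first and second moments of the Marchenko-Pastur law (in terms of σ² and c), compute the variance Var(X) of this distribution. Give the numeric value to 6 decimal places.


Recall the MP moments m_1 = E[X] = σ² and m_2 = E[X²] = σ⁴ (1 + c).
m_1 = E[X] = σ² = 12, so m_1² = 144.
m_2 = E[X²] = σ⁴ (1 + c) = 144 · (1 + 0.191781) = 144 · 1.191781 = 171.616438.
(Note m_2 − m_1² simplifies to c · σ⁴ = 0.191781 · 144.)

Var(X) = m_2 − m_1² = 171.616438 − 144 = 27.616438.


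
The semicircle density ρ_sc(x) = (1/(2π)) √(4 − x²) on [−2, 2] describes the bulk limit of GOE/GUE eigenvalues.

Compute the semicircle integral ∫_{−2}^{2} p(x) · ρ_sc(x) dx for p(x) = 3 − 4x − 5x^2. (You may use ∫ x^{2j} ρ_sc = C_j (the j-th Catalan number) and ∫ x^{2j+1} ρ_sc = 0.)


Write p(x) = Σ a_i x^i, split into monomials and integrate each against ρ_sc separately.
Using ∫ x^{2j} ρ_sc = C_j = (1/(j+1)) C(2j, j) (Catalan numbers) and ∫ x^{2j+1} ρ_sc = 0 (odd monomials vanish by symmetry):
  i = 0 (even): a_0 · C_{0} = 3 · 1 = 3
  i = 1 (odd): ∫ x^1 ρ_sc = 0 (vanishes)
  i = 2 (even): a_2 · C_{1} = -5 · 1 = -5

Summing the contributions: ∫_{−2}^{2} p(x) ρ_sc(x) dx = 3 + (-5) = -2.


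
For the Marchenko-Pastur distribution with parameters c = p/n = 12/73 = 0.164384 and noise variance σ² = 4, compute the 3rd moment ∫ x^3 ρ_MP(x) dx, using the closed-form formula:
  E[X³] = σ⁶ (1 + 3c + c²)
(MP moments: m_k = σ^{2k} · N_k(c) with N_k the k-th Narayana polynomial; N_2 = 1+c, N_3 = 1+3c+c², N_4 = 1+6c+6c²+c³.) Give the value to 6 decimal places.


E[X³] = σ⁶ (1 + 3c + c²) (third MP moment). With σ² = 4 (so σ⁶ = 64) and c = 12/73 = 0.164384: E[X³] = 64 · (1 + 3·0.164384 + (0.164384)²) = 64 · 1.520173.

So E[X^3] = 97.291049.


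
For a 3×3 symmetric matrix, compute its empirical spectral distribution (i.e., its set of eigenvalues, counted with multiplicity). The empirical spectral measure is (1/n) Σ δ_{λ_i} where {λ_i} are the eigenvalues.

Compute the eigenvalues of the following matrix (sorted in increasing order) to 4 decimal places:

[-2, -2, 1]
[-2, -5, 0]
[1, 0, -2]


Since M is real symmetric, all three eigenvalues are real; they are the roots of det(λI − M) = λ³ − (tr M) λ² + s λ − det M, where s is the sum of the principal 2×2 minors.
tr M = -2 + (-5) + (-2) = -9.
s = ((-2)·(-5) − (-2)²) + ((-2)·(-2) − 1²) + ((-5)·(-2) − 0²) = 6 + 3 + 10 = 19.
det M (expand along row 1) = (-2)·10 − (-2)·4 + 1·5 = -7.
Characteristic polynomial: λ³ + 9λ² + 19λ + 7 = 0.
Substitute λ = y + (tr M)/3 = y − 3.000000 to remove the quadratic term: y³ + p·y + q = 0 with p = s − (tr M)²/3 = -8.000000 and q = −2(tr M)³/27 + (tr M)·s/3 − det M = 4.000000.
Three real roots ⇒ use the trigonometric (Viète) form: r = 2√(−p/3) = 3.265986, φ = arccos(3q/(p·r)) = arccos(-0.459279) = 2.047980 rad.
y_k = r·cos(φ/3 − 2πk/3) for k = 0, 1, 2 gives y = 2.534070, 0.517304, -3.051374.
λ_k = y_k − 3.000000 gives λ = -0.4659, -2.4827, -6.0514 (check: the sum is -9.0000 = tr M).

Eigenvalues sorted in increasing order: [-6.0514, -2.4827, -0.4659].


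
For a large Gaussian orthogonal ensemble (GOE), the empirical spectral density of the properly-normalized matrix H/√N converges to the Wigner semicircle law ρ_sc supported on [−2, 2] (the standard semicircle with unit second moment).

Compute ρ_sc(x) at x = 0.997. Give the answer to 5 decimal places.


ρ_sc(x) = (1/(2π)) √(4 − x²). With x = 0.997:
  4 − x² = 4 − (0.997)² = 4 − 0.994009 = 3.005991.
  √(4 − x²) = 1.733779.
  1/(2π) = 0.159155.
  ρ_sc(0.997) = 0.159155 · 1.733779 = 0.275940.

Rounded to 5 decimal places: ρ_sc(0.997) ≈ 0.27594.


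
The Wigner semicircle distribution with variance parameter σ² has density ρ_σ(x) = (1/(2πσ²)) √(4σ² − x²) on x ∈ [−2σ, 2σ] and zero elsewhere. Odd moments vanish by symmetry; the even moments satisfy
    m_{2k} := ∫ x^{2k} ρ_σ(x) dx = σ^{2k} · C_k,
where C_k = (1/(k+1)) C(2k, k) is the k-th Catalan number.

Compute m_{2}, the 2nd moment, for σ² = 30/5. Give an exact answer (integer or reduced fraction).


By the scaled semicircle moment identity, m_{2k} = σ^{2k} · C_k with k = 1.
C_1 = (1/(k+1)) · C(2k, k) = (1/2) · C(2, 1) = (1/2) · 2 = 1.
σ^{2k} = (σ²)^k = (30/5)^1 = 6.

Therefore m_{2} = σ^{2} · C_1 = 6 · 1 = 6.


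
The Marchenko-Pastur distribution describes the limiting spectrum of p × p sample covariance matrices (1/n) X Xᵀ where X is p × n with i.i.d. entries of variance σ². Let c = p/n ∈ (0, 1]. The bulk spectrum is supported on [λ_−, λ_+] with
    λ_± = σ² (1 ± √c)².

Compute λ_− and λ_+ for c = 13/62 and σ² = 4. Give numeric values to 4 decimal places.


c = 13/62 = 0.209677; √c = 0.457905.
λ_− = σ² (1 − √c)² = 4 · (1 − 0.457905)² = 4 · (0.542095)² = 1.175466.
λ_+ = σ² (1 + √c)² = 4 · (1 + 0.457905)² = 4 · (1.457905)² = 8.501953.

Rounded to 4 decimal places: λ_− ≈ 1.1755, λ_+ ≈ 8.5020.


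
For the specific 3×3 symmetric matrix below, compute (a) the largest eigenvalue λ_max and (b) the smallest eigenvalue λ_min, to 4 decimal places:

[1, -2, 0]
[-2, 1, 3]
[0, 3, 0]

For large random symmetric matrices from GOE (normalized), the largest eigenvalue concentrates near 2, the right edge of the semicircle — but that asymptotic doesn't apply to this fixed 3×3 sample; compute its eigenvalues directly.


Since M is real symmetric, all three eigenvalues are real; they are the roots of det(λI − M) = λ³ − (tr M) λ² + s λ − det M, where s is the sum of the principal 2×2 minors.
tr M = 1 + 1 + 0 = 2.
s = (1·1 − (-2)²) + (1·0 − 0²) + (1·0 − 3²) = -3 + 0 + (-9) = -12.
det M (expand along row 1) = 1·(-9) − (-2)·0 + 0·(-6) = -9.
Characteristic polynomial: λ³ − 2λ² − 12λ + 9 = 0.
Substitute λ = y + (tr M)/3 = y + 0.666667 to remove the quadratic term: y³ + p·y + q = 0 with p = s − (tr M)²/3 = -13.333333 and q = −2(tr M)³/27 + (tr M)·s/3 − det M = 0.407407.
Three real roots ⇒ use the trigonometric (Viète) form: r = 2√(−p/3) = 4.216370, φ = arccos(3q/(p·r)) = arccos(-0.021741) = 1.592539 rad.
y_k = r·cos(φ/3 − 2πk/3) for k = 0, 1, 2 gives y = 3.636109, 0.030558, -3.666667.
λ_k = y_k + 0.666667 gives λ = 4.3028, 0.6972, -3.0000 (check: the sum is 2.0000 = tr M).

Hence λ_max = 4.3028 and λ_min = -3.0000.


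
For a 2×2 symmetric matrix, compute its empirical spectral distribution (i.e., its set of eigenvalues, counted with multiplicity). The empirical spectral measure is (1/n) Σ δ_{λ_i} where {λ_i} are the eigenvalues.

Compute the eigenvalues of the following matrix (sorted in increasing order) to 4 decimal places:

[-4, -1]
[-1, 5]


Since M is real symmetric, both eigenvalues are real; they are the roots of det(λI − M) = λ² − (tr M) λ + det M.
tr M = -4 + 5 = 1.
det M = (-4)·5 − (-1)² = -20 − 1 = -21.
Characteristic polynomial: λ² − λ − 21 = 0.
Discriminant Δ = (tr M)² − 4·det M = 1 − (-84) = 85; √Δ = 9.219544.
λ = (tr M ± √Δ)/2 = (1 ± 9.219544)/2, giving (tr M − √Δ)/2 = -4.1098 and (tr M + √Δ)/2 = 5.1098.

Eigenvalues sorted in increasing order: [-4.1098, 5.1098].


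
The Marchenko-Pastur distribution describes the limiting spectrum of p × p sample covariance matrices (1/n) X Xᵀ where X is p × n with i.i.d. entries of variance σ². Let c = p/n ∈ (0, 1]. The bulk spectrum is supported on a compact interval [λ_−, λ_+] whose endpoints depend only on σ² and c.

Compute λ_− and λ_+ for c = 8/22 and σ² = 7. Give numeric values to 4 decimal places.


c = 8/22 = 0.363636; √c = 0.603023.
λ_− = σ² (1 − √c)² = 7 · (1 − 0.603023)² = 7 · (0.396977)² = 1.103137.
λ_+ = σ² (1 + √c)² = 7 · (1 + 0.603023)² = 7 · (1.603023)² = 17.987772.

Rounded to 4 decimal places: λ_− ≈ 1.1031, λ_+ ≈ 17.9878.


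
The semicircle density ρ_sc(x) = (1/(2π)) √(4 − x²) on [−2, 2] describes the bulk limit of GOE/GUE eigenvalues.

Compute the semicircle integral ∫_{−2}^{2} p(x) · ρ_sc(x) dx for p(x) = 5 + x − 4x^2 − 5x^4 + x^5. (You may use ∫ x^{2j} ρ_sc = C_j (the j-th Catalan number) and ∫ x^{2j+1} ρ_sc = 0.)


Write p(x) = Σ a_i x^i, split into monomials and integrate each against ρ_sc separately.
Using ∫ x^{2j} ρ_sc = C_j = (1/(j+1)) C(2j, j) (Catalan numbers) and ∫ x^{2j+1} ρ_sc = 0 (odd monomials vanish by symmetry):
  i = 0 (even): a_0 · C_{0} = 5 · 1 = 5
  i = 1 (odd): ∫ x^1 ρ_sc = 0 (vanishes)
  i = 2 (even): a_2 · C_{1} = -4 · 1 = -4
  i = 4 (even): a_4 · C_{2} = -5 · 2 = -10
  i = 5 (odd): ∫ x^5 ρ_sc = 0 (vanishes)

Summing the contributions: ∫_{−2}^{2} p(x) ρ_sc(x) dx = 5 + (-4) + (-10) = -9.


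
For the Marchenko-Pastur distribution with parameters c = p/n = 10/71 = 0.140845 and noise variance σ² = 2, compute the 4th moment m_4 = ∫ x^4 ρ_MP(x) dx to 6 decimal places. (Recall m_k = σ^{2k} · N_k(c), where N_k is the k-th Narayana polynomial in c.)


E[X⁴] = σ⁸ (1 + 6c + 6c² + c³) (fourth MP moment). With σ² = 2 (so σ⁸ = 16) and c = 10/71 = 0.140845: E[X⁴] = 16 · (1 + 6·0.140845 + 6·(0.140845)² + (0.140845)³) = 16 · 1.966888.

So E[X^4] = 31.470215.


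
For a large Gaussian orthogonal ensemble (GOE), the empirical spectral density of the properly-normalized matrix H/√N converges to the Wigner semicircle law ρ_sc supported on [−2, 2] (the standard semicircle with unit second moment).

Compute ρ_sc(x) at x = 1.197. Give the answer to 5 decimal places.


ρ_sc(x) = (1/(2π)) √(4 − x²). With x = 1.197:
  4 − x² = 4 − (1.197)² = 4 − 1.432809 = 2.567191.
  √(4 − x²) = 1.602246.
  1/(2π) = 0.159155.
  ρ_sc(1.197) = 0.159155 · 1.602246 = 0.255005.

Rounded to 5 decimal places: ρ_sc(1.197) ≈ 0.25501.


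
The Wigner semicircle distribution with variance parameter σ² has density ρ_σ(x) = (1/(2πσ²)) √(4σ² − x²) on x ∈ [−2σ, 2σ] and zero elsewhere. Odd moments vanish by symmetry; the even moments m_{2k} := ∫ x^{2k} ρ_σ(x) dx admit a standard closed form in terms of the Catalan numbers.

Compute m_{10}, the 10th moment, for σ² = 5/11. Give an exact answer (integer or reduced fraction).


By the scaled semicircle moment identity, m_{2k} = σ^{2k} · C_k with k = 5.
C_5 = (1/(k+1)) · C(2k, k) = (1/6) · C(10, 5) = (1/6) · 252 = 42.
σ^{2k} = (σ²)^k = (5/11)^5 = 3125/161051.

Therefore m_{10} = σ^{10} · C_5 = (3125/161051) · 42 = 131250/161051.


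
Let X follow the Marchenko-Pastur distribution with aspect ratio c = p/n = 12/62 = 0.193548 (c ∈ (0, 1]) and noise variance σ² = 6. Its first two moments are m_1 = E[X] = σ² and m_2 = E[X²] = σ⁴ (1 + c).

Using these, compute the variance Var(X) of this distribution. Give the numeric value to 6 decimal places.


m_1 = E[X] = σ² = 6, so m_1² = 36.
m_2 = E[X²] = σ⁴ (1 + c) = 36 · (1 + 0.193548) = 36 · 1.193548 = 42.967742.
(Note m_2 − m_1² simplifies to c · σ⁴ = 0.193548 · 36.)

Var(X) = m_2 − m_1² = 42.967742 − 36 = 6.967742.


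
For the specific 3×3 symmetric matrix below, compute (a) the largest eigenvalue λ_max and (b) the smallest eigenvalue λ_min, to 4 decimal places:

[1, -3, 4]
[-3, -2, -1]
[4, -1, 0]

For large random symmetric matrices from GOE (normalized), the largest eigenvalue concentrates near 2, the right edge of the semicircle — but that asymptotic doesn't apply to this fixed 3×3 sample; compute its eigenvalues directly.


Since M is real symmetric, all three eigenvalues are real; they are the roots of det(λI − M) = λ³ − (tr M) λ² + s λ − det M, where s is the sum of the principal 2×2 minors.
tr M = 1 + (-2) + 0 = -1.
s = (1·(-2) − (-3)²) + (1·0 − 4²) + ((-2)·0 − (-1)²) = -11 + (-16) + (-1) = -28.
det M (expand along row 1) = 1·(-1) − (-3)·4 + 4·11 = 55.
Characteristic polynomial: λ³ + λ² − 28λ − 55 = 0.
Substitute λ = y + (tr M)/3 = y − 0.333333 to remove the quadratic term: y³ + p·y + q = 0 with p = s − (tr M)²/3 = -28.333333 and q = −2(tr M)³/27 + (tr M)·s/3 − det M = -45.592593.
Three real roots ⇒ use the trigonometric (Viète) form: r = 2√(−p/3) = 6.146363, φ = arccos(3q/(p·r)) = arccos(0.785416) = 0.667429 rad.
y_k = r·cos(φ/3 − 2πk/3) for k = 0, 1, 2 gives y = 5.994880, -1.822965, -4.171915.
λ_k = y_k − 0.333333 gives λ = 5.6615, -2.1563, -4.5052 (check: the sum is -1.0000 = tr M).

Hence λ_max = 5.6615 and λ_min = -4.5052.


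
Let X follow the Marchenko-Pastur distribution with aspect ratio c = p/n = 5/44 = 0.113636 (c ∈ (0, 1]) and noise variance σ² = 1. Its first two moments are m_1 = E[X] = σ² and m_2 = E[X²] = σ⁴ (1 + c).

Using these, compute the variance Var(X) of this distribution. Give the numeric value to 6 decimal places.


m_1 = E[X] = σ² = 1, so m_1² = 1.
m_2 = E[X²] = σ⁴ (1 + c) = 1 · (1 + 0.113636) = 1 · 1.113636 = 1.113636.
(Note m_2 − m_1² simplifies to c · σ⁴ = 0.113636 · 1.)

Var(X) = m_2 − m_1² = 1.113636 − 1 = 0.113636.


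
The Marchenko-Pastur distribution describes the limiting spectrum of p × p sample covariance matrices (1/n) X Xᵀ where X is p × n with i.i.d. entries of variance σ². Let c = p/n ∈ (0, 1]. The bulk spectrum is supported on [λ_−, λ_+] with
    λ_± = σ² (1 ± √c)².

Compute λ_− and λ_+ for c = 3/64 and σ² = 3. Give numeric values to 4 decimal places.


c = 3/64 = 0.046875; √c = 0.216506.
λ_− = σ² (1 − √c)² = 3 · (1 − 0.216506)² = 3 · (0.783494)² = 1.841587.
λ_+ = σ² (1 + √c)² = 3 · (1 + 0.216506)² = 3 · (1.216506)² = 4.439663.

Rounded to 4 decimal places: λ_− ≈ 1.8416, λ_+ ≈ 4.4397.


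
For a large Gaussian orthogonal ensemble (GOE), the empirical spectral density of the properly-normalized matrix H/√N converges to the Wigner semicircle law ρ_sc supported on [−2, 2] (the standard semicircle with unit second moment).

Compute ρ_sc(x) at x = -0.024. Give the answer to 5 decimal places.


ρ_sc(x) = (1/(2π)) √(4 − x²). With x = -0.024:
  4 − x² = 4 − (-0.024)² = 4 − 0.000576 = 3.999424.
  √(4 − x²) = 1.999856.
  1/(2π) = 0.159155.
  ρ_sc(-0.024) = 0.159155 · 1.999856 = 0.318287.

Rounded to 5 decimal places: ρ_sc(-0.024) ≈ 0.31829.


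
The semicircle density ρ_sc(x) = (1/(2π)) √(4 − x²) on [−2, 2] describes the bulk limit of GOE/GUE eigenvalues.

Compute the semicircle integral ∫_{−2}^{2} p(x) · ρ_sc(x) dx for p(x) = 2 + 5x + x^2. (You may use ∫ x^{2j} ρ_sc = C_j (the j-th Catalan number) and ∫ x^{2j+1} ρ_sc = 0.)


Write p(x) = Σ a_i x^i, split into monomials and integrate each against ρ_sc separately.
Using ∫ x^{2j} ρ_sc = C_j = (1/(j+1)) C(2j, j) (Catalan numbers) and ∫ x^{2j+1} ρ_sc = 0 (odd monomials vanish by symmetry):
  i = 0 (even): a_0 · C_{0} = 2 · 1 = 2
  i = 1 (odd): ∫ x^1 ρ_sc = 0 (vanishes)
  i = 2 (even): a_2 · C_{1} = 1 · 1 = 1

Summing the contributions: ∫_{−2}^{2} p(x) ρ_sc(x) dx = 2 + 1 = 3.


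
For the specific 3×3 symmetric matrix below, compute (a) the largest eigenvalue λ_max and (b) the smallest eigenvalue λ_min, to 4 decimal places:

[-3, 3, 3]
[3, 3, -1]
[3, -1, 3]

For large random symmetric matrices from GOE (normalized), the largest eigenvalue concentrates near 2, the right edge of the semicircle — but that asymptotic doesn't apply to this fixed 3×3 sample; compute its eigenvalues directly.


Since M is real symmetric, all three eigenvalues are real; they are the roots of det(λI − M) = λ³ − (tr M) λ² + s λ − det M, where s is the sum of the principal 2×2 minors.
tr M = -3 + 3 + 3 = 3.
s = ((-3)·3 − 3²) + ((-3)·3 − 3²) + (3·3 − (-1)²) = -18 + (-18) + 8 = -28.
det M (expand along row 1) = (-3)·8 − 3·12 + 3·(-12) = -96.
Characteristic polynomial: λ³ − 3λ² − 28λ + 96 = 0.
Substitute λ = y + (tr M)/3 = y + 1.000000 to remove the quadratic term: y³ + p·y + q = 0 with p = s − (tr M)²/3 = -31.000000 and q = −2(tr M)³/27 + (tr M)·s/3 − det M = 66.000000.
Three real roots ⇒ use the trigonometric (Viète) form: r = 2√(−p/3) = 6.429101, φ = arccos(3q/(p·r)) = arccos(-0.993467) = 3.027220 rad.
y_k = r·cos(φ/3 − 2πk/3) for k = 0, 1, 2 gives y = 3.424429, 3.000000, -6.424429.
λ_k = y_k + 1.000000 gives λ = 4.4244, 4.0000, -5.4244 (check: the sum is 3.0000 = tr M).

Hence λ_max = 4.4244 and λ_min = -5.4244.


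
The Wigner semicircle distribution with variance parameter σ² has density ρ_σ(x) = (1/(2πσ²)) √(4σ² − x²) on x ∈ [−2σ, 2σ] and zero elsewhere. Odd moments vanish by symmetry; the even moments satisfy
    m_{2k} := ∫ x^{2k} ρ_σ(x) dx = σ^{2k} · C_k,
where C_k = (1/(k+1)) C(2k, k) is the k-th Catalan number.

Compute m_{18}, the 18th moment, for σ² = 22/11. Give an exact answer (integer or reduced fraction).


By the scaled semicircle moment identity, m_{2k} = σ^{2k} · C_k with k = 9.
C_9 = (1/(k+1)) · C(2k, k) = (1/10) · C(18, 9) = (1/10) · 48620 = 4862.
σ^{2k} = (σ²)^k = (22/11)^9 = 512.

Therefore m_{18} = σ^{18} · C_9 = 512 · 4862 = 2489344.


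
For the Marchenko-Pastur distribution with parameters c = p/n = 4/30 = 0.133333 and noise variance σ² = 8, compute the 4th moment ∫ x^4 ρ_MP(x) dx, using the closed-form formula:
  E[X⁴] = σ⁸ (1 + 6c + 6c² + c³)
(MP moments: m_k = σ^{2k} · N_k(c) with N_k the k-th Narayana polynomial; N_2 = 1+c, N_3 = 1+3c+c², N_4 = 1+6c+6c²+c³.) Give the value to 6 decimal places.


E[X⁴] = σ⁸ (1 + 6c + 6c² + c³) (fourth MP moment). With σ² = 8 (so σ⁸ = 4096) and c = 4/30 = 0.133333: E[X⁴] = 4096 · (1 + 6·0.133333 + 6·(0.133333)² + (0.133333)³) = 4096 · 1.909037.

So E[X^4] = 7819.415704.


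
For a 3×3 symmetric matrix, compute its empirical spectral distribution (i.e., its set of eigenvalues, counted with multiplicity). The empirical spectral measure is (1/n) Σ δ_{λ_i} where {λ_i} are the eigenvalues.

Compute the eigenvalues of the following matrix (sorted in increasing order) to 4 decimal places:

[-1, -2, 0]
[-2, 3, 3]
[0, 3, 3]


Since M is real symmetric, all three eigenvalues are real; they are the roots of det(λI − M) = λ³ − (tr M) λ² + s λ − det M, where s is the sum of the principal 2×2 minors.
tr M = -1 + 3 + 3 = 5.
s = ((-1)·3 − (-2)²) + ((-1)·3 − 0²) + (3·3 − 3²) = -7 + (-3) + 0 = -10.
det M (expand along row 1) = (-1)·0 − (-2)·(-6) + 0·(-6) = -12.
Characteristic polynomial: λ³ − 5λ² − 10λ + 12 = 0.
Substitute λ = y + (tr M)/3 = y + 1.666667 to remove the quadratic term: y³ + p·y + q = 0 with p = s − (tr M)²/3 = -18.333333 and q = −2(tr M)³/27 + (tr M)·s/3 − det M = -13.925926.
Three real roots ⇒ use the trigonometric (Viète) form: r = 2√(−p/3) = 4.944132, φ = arccos(3q/(p·r)) = arccos(0.460908) = 1.091779 rad.
y_k = r·cos(φ/3 − 2πk/3) for k = 0, 1, 2 gives y = 4.620324, -0.786092, -3.834232.
λ_k = y_k + 1.666667 gives λ = 6.2870, 0.8806, -2.1676 (check: the sum is 5.0000 = tr M).

Eigenvalues sorted in increasing order: [-2.1676, 0.8806, 6.2870].


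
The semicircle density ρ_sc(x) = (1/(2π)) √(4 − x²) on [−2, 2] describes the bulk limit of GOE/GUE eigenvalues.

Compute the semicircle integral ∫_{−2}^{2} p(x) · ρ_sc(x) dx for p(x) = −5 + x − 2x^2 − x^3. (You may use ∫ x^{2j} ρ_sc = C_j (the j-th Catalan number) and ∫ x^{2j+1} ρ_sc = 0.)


Write p(x) = Σ a_i x^i, split into monomials and integrate each against ρ_sc separately.
Using ∫ x^{2j} ρ_sc = C_j = (1/(j+1)) C(2j, j) (Catalan numbers) and ∫ x^{2j+1} ρ_sc = 0 (odd monomials vanish by symmetry):
  i = 0 (even): a_0 · C_{0} = -5 · 1 = -5
  i = 1 (odd): ∫ x^1 ρ_sc = 0 (vanishes)
  i = 2 (even): a_2 · C_{1} = -2 · 1 = -2
  i = 3 (odd): ∫ x^3 ρ_sc = 0 (vanishes)

Summing the contributions: ∫_{−2}^{2} p(x) ρ_sc(x) dx = (-5) + (-2) = -7.


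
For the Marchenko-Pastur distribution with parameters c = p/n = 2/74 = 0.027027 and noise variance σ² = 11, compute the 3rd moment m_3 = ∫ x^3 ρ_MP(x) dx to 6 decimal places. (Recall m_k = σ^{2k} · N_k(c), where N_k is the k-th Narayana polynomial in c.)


E[X³] = σ⁶ (1 + 3c + c²) (third MP moment). With σ² = 11 (so σ⁶ = 1331) and c = 2/74 = 0.027027: E[X³] = 1331 · (1 + 3·0.027027 + (0.027027)²) = 1331 · 1.081812.

So E[X^3] = 1439.891161.


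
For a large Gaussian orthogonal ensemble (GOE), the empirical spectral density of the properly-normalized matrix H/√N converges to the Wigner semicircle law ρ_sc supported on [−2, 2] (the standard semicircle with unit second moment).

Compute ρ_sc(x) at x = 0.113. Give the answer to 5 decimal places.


ρ_sc(x) = (1/(2π)) √(4 − x²). With x = 0.113:
  4 − x² = 4 − (0.113)² = 4 − 0.012769 = 3.987231.
  √(4 − x²) = 1.996805.
  1/(2π) = 0.159155.
  ρ_sc(0.113) = 0.159155 · 1.996805 = 0.317801.

Rounded to 5 decimal places: ρ_sc(0.113) ≈ 0.31780.


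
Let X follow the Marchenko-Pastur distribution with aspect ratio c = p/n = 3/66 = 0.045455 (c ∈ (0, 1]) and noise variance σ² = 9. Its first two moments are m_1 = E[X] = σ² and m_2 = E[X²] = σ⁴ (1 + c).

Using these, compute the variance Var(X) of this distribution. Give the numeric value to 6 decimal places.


m_1 = E[X] = σ² = 9, so m_1² = 81.
m_2 = E[X²] = σ⁴ (1 + c) = 81 · (1 + 0.045455) = 81 · 1.045455 = 84.681818.
(Note m_2 − m_1² simplifies to c · σ⁴ = 0.045455 · 81.)

Var(X) = m_2 − m_1² = 84.681818 − 81 = 3.681818.


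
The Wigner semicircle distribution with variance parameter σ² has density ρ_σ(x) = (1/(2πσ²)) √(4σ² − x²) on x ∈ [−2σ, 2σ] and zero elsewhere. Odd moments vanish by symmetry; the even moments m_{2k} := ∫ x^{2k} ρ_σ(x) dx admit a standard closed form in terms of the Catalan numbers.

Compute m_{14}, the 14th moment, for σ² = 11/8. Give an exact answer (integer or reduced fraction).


By the scaled semicircle moment identity, m_{2k} = σ^{2k} · C_k with k = 7.
C_7 = (1/(k+1)) · C(2k, k) = (1/8) · C(14, 7) = (1/8) · 3432 = 429.
σ^{2k} = (σ²)^k = (11/8)^7 = 19487171/2097152.

Therefore m_{14} = σ^{14} · C_7 = (19487171/2097152) · 429 = 8359996359/2097152.


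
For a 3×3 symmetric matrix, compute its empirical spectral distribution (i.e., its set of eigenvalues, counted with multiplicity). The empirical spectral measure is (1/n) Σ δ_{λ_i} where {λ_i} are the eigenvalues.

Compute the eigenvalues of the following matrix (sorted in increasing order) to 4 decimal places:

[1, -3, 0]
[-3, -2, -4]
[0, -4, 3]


Since M is real symmetric, all three eigenvalues are real; they are the roots of det(λI − M) = λ³ − (tr M) λ² + s λ − det M, where s is the sum of the principal 2×2 minors.
tr M = 1 + (-2) + 3 = 2.
s = (1·(-2) − (-3)²) + (1·3 − 0²) + ((-2)·3 − (-4)²) = -11 + 3 + (-22) = -30.
det M (expand along row 1) = 1·(-22) − (-3)·(-9) + 0·12 = -49.
Characteristic polynomial: λ³ − 2λ² − 30λ + 49 = 0.
Substitute λ = y + (tr M)/3 = y + 0.666667 to remove the quadratic term: y³ + p·y + q = 0 with p = s − (tr M)²/3 = -31.333333 and q = −2(tr M)³/27 + (tr M)·s/3 − det M = 28.407407.
Three real roots ⇒ use the trigonometric (Viète) form: r = 2√(−p/3) = 6.463573, φ = arccos(3q/(p·r)) = arccos(-0.420798) = 2.005121 rad.
y_k = r·cos(φ/3 − 2πk/3) for k = 0, 1, 2 gives y = 5.072810, 0.932498, -6.005307.
λ_k = y_k + 0.666667 gives λ = 5.7395, 1.5992, -5.3386 (check: the sum is 2.0000 = tr M).

Eigenvalues sorted in increasing order: [-5.3386, 1.5992, 5.7395].


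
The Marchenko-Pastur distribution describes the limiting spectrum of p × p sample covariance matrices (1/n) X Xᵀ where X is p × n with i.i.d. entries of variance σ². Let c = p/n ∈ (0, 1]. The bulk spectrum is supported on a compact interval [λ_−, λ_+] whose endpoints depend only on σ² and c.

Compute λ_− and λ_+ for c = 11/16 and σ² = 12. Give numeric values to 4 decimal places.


c = 11/16 = 0.687500; √c = 0.829156.
λ_− = σ² (1 − √c)² = 12 · (1 − 0.829156)² = 12 · (0.170844)² = 0.350251.
λ_+ = σ² (1 + √c)² = 12 · (1 + 0.829156)² = 12 · (1.829156)² = 40.149749.

Rounded to 4 decimal places: λ_− ≈ 0.3503, λ_+ ≈ 40.1497.


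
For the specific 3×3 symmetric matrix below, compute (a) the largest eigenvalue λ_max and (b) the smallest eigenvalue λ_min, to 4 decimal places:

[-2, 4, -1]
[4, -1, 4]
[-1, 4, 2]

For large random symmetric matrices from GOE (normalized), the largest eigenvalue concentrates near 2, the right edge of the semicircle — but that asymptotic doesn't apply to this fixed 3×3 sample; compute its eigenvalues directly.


Since M is real symmetric, all three eigenvalues are real; they are the roots of det(λI − M) = λ³ − (tr M) λ² + s λ − det M, where s is the sum of the principal 2×2 minors.
tr M = -2 + (-1) + 2 = -1.
s = ((-2)·(-1) − 4²) + ((-2)·2 − (-1)²) + ((-1)·2 − 4²) = -14 + (-5) + (-18) = -37.
det M (expand along row 1) = (-2)·(-18) − 4·12 + (-1)·15 = -27.
Characteristic polynomial: λ³ + λ² − 37λ + 27 = 0.
Substitute λ = y + (tr M)/3 = y − 0.333333 to remove the quadratic term: y³ + p·y + q = 0 with p = s − (tr M)²/3 = -37.333333 and q = −2(tr M)³/27 + (tr M)·s/3 − det M = 39.407407.
Three real roots ⇒ use the trigonometric (Viète) form: r = 2√(−p/3) = 7.055337, φ = arccos(3q/(p·r)) = arccos(-0.448833) = 2.036255 rad.
y_k = r·cos(φ/3 − 2πk/3) for k = 0, 1, 2 gives y = 5.491571, 1.090270, -6.581841.
λ_k = y_k − 0.333333 gives λ = 5.1582, 0.7569, -6.9152 (check: the sum is -1.0000 = tr M).

Hence λ_max = 5.1582 and λ_min = -6.9152.


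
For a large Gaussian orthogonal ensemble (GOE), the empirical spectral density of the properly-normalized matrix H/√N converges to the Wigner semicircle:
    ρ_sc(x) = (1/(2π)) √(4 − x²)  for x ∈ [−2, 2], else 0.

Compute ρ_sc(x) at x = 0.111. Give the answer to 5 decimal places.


ρ_sc(x) = (1/(2π)) √(4 − x²). With x = 0.111:
  4 − x² = 4 − (0.111)² = 4 − 0.012321 = 3.987679.
  √(4 − x²) = 1.996917.
  1/(2π) = 0.159155.
  ρ_sc(0.111) = 0.159155 · 1.996917 = 0.317819.

Rounded to 5 decimal places: ρ_sc(0.111) ≈ 0.31782.
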